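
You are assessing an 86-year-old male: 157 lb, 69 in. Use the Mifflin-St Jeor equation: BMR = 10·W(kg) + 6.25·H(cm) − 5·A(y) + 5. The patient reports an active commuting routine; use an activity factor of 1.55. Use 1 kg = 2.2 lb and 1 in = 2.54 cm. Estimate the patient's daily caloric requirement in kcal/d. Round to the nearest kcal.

2145 kcal/d

Convert to metric: weight = 157 ÷ 2.2 = 71.3636 kg; height = 69 × 2.54 = 175.26 cm.
Mifflin-St Jeor (male): BMR = 10(71.3636) + 6.25(175.26) − 5(86) + 5 = 713.6364 + 1095.375 − 430 + 5 = 1384.0114 kcal/day.
TEE = BMR × activity factor = 1384.0114 × 1.55 = 2145.2176 kcal/day.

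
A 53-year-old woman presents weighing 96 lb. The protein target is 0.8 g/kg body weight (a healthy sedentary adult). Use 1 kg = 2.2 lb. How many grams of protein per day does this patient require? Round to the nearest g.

Weight in kg = 96 ÷ 2.2 = 43.6364 kg.
Protein = 0.8 g/kg × 43.6364 kg = 34.9091 g/day.

35 g/day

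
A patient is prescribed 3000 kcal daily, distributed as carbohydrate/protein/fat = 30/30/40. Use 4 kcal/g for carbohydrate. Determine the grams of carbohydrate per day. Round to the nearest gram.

225 g/day

Carbohydrate energy = 30% × 3000 = 900 kcal.
At 4 kcal/g: 900 ÷ 4 = 225 g.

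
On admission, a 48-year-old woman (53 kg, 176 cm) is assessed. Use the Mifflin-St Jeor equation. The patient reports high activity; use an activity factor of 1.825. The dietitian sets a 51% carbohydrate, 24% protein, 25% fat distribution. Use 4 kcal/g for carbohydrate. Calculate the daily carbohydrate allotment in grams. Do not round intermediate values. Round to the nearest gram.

286 g/day

Mifflin-St Jeor (female): BMR = 10(53) + 6.25(176) − 5(48) − 161 = 530 + 1100 − 240 − 161 = 1229 kcal/day.
TEE = 1229 × 1.825 = 2242.925 kcal/day.
Carbohydrate energy = 51% × 2242.925 = 1143.8918 kcal.
Carbohydrate = 1143.8918 ÷ 4 kcal/g = 285.9729 g.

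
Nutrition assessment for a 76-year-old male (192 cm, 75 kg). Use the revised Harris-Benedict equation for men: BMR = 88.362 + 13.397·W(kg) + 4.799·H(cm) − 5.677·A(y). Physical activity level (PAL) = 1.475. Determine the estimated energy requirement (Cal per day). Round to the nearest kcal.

2335 Cal per day

Harris-Benedict: BMR = 88.362 + 13.397(75) + 4.799(192) − 5.677(76) = 1583.093 kcal/day.
TEE = BMR × activity factor = 1583.093 × 1.475 = 2335.0622 kcal/day.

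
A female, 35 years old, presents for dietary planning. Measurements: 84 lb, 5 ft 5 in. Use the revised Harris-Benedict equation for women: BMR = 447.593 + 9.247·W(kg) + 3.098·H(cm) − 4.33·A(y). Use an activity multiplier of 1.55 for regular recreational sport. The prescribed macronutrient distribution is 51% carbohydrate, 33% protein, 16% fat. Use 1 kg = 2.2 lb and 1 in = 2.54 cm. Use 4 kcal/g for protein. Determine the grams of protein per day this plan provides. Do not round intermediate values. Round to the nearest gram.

148 g/day

Convert to metric: weight = 84 ÷ 2.2 = 38.1818 kg; height = (5×12 + 5) × 2.54 = 65 × 2.54 = 165.1 cm.
Harris-Benedict: BMR = 447.593 + 9.247(38.1818) + 3.098(165.1) − 4.33(35) = 1160.5901 kcal/day.
TEE = 1160.5901 × 1.55 = 1798.9146 kcal/day.
Protein energy = 33% × 1798.9146 = 593.6418 kcal.
Protein = 593.6418 ÷ 4 kcal/g = 148.4105 g.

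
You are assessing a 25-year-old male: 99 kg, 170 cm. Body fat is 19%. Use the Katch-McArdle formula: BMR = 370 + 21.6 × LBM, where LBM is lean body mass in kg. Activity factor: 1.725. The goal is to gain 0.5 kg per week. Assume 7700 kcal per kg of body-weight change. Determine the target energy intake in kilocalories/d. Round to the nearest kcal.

LBM = 99 × (1 − 0.19) = 80.19 kg. Katch-McArdle: BMR = 370 + 21.6 × 80.19 = 2102.104 kcal/day.
TEE = 2102.104 × 1.725 = 3626.1294 kcal/day.
Required daily surplus = 0.5 × 7700 ÷ 7 = 550 kcal/day.
Target intake = 3626.1294 + 550 = 4176.1294 kcal/day.

4176 kilocalories/d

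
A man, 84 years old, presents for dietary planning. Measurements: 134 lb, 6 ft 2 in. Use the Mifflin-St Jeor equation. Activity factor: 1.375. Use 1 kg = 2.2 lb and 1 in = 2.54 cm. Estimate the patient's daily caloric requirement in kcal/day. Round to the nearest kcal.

Convert to metric: weight = 134 ÷ 2.2 = 60.9091 kg; height = (6×12 + 2) × 2.54 = 74 × 2.54 = 187.96 cm.
Mifflin-St Jeor (male): BMR = 10(60.9091) + 6.25(187.96) − 5(84) + 5 = 609.0909 + 1174.75 − 420 + 5 = 1368.8409 kcal/day.
TEE = BMR × activity factor = 1368.8409 × 1.375 = 1882.1563 kcal/day.

1882 kcal/day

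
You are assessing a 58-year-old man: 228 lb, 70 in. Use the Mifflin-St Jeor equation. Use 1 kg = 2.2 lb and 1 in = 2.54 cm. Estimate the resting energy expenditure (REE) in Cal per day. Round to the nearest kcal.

1863 Cal per day

Convert to metric: weight = 228 ÷ 2.2 = 103.6364 kg; height = 70 × 2.54 = 177.8 cm.
Mifflin-St Jeor (male): BMR = 10(103.6364) + 6.25(177.8) − 5(58) + 5 = 1036.3636 + 1111.25 − 290 + 5 = 1862.6136 kcal/day.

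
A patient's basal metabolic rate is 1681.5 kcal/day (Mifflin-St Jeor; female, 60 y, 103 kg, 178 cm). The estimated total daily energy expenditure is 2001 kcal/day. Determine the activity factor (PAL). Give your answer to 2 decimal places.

1.19

Activity factor = TEE ÷ BMR = 2001 ÷ 1681.5 = 1.19.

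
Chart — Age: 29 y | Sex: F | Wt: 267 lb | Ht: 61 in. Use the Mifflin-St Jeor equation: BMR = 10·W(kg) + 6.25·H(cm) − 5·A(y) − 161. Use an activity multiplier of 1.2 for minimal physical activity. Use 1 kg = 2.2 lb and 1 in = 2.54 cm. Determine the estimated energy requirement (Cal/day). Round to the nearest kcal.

2251 Cal/day

Convert to metric: weight = 267 ÷ 2.2 = 121.3636 kg; height = 61 × 2.54 = 154.94 cm.
Mifflin-St Jeor (female): BMR = 10(121.3636) + 6.25(154.94) − 5(29) − 161 = 1213.6364 + 968.375 − 145 − 161 = 1876.0114 kcal/day.
TEE = BMR × activity factor = 1876.0114 × 1.2 = 2251.2136 kcal/day.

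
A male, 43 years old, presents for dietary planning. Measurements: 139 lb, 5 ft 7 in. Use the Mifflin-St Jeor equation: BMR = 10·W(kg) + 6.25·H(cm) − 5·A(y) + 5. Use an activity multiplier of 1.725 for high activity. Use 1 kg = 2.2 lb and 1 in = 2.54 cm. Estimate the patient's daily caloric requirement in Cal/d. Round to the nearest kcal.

2562 Cal/d

Convert to metric: weight = 139 ÷ 2.2 = 63.1818 kg; height = (5×12 + 7) × 2.54 = 67 × 2.54 = 170.18 cm.
Mifflin-St Jeor (male): BMR = 10(63.1818) + 6.25(170.18) − 5(43) + 5 = 631.8182 + 1063.625 − 215 + 5 = 1485.4432 kcal/day.
TEE = BMR × activity factor = 1485.4432 × 1.725 = 2562.3895 kcal/day.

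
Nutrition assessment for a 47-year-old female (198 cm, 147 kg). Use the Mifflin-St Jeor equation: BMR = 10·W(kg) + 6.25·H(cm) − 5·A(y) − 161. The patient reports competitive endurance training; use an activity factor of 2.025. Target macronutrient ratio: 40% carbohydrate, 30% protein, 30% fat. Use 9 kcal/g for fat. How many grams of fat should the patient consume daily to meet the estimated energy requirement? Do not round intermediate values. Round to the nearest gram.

156 g/day

Mifflin-St Jeor (female): BMR = 10(147) + 6.25(198) − 5(47) − 161 = 1470 + 1237.5 − 235 − 161 = 2311.5 kcal/day.
TEE = 2311.5 × 2.025 = 4680.7875 kcal/day.
Fat energy = 30% × 4680.7875 = 1404.2363 kcal.
Fat = 1404.2363 ÷ 9 kcal/g = 156.0263 g.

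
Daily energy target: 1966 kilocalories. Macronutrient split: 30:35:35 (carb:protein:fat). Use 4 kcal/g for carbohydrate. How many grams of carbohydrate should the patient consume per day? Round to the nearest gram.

Carbohydrate energy = 30% × 1966 = 589.8 kcal.
At 4 kcal/g: 589.8 ÷ 4 = 147.45 g.

147 g/day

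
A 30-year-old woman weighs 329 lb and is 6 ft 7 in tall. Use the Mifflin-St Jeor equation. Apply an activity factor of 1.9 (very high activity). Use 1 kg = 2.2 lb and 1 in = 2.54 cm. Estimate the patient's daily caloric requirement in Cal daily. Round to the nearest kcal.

4633 Cal daily

Convert to metric: weight = 329 ÷ 2.2 = 149.5455 kg; height = (6×12 + 7) × 2.54 = 79 × 2.54 = 200.66 cm.
Mifflin-St Jeor (female): BMR = 10(149.5455) + 6.25(200.66) − 5(30) − 161 = 1495.4545 + 1254.125 − 150 − 161 = 2438.5795 kcal/day.
TEE = BMR × activity factor = 2438.5795 × 1.9 = 4633.3011 kcal/day.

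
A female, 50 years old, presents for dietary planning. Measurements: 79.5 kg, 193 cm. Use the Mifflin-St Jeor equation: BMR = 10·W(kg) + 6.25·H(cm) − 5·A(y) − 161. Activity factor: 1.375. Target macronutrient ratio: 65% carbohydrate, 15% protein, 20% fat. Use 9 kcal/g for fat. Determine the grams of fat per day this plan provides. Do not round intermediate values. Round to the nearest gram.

49 g/day

Mifflin-St Jeor (female): BMR = 10(79.5) + 6.25(193) − 5(50) − 161 = 795 + 1206.25 − 250 − 161 = 1590.25 kcal/day.
TEE = 1590.25 × 1.375 = 2186.5938 kcal/day.
Fat energy = 20% × 2186.5938 = 437.3188 kcal.
Fat = 437.3188 ÷ 9 kcal/g = 48.591 g.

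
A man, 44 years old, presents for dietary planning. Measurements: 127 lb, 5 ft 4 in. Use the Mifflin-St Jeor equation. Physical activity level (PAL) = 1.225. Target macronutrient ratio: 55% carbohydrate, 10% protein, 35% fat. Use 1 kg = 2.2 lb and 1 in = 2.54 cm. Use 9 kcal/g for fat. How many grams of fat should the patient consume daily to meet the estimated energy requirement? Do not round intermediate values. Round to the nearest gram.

Convert to metric: weight = 127 ÷ 2.2 = 57.7273 kg; height = (5×12 + 4) × 2.54 = 64 × 2.54 = 162.56 cm.
Mifflin-St Jeor (male): BMR = 10(57.7273) + 6.25(162.56) − 5(44) + 5 = 577.2727 + 1016 − 220 + 5 = 1378.2727 kcal/day.
TEE = 1378.2727 × 1.225 = 1688.3841 kcal/day.
Fat energy = 35% × 1688.3841 = 590.9344 kcal.
Fat = 590.9344 ÷ 9 kcal/g = 65.6594 g.

66 g/day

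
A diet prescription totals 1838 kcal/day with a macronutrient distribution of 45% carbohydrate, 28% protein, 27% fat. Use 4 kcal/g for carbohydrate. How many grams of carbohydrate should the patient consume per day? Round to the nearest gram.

Carbohydrate energy = 45% × 1838 = 827.1 kcal.
At 4 kcal/g: 827.1 ÷ 4 = 206.775 g.

207 g/day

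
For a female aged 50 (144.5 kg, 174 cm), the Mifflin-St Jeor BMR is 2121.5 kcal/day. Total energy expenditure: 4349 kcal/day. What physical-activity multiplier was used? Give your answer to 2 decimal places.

Activity factor = TEE ÷ BMR = 4349 ÷ 2121.5 = 2.05.

2.05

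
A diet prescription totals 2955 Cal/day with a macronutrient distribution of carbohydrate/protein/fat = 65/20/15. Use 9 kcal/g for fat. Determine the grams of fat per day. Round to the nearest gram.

Fat energy = 15% × 2955 = 443.25 kcal.
At 9 kcal/g: 443.25 ÷ 9 = 49.25 g.

49 g/day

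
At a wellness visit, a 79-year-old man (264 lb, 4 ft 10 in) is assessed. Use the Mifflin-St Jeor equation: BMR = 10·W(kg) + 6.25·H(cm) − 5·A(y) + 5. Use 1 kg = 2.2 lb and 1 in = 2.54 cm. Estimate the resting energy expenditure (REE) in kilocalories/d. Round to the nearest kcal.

Convert to metric: weight = 264 ÷ 2.2 = 120 kg; height = (4×12 + 10) × 2.54 = 58 × 2.54 = 147.32 cm.
Mifflin-St Jeor (male): BMR = 10(120) + 6.25(147.32) − 5(79) + 5 = 1200 + 920.75 − 395 + 5 = 1730.75 kcal/day.

1731 kilocalories/d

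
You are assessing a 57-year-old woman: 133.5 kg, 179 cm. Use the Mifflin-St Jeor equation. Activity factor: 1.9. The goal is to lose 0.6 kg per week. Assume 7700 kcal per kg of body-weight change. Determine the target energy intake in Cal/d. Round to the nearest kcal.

3155 Cal/d

Mifflin-St Jeor (female): BMR = 10(133.5) + 6.25(179) − 5(57) − 161 = 1335 + 1118.75 − 285 − 161 = 2007.75 kcal/day.
TEE = 2007.75 × 1.9 = 3814.725 kcal/day.
Required daily deficit = 0.6 × 7700 ÷ 7 = 660 kcal/day.
Target intake = 3814.725 − 660 = 3154.725 kcal/day.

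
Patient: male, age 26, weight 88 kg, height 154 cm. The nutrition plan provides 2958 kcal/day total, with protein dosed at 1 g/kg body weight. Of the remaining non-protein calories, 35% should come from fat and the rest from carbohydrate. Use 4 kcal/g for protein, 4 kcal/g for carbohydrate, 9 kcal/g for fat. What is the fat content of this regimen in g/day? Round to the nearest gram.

Protein = 1 × 88 = 88 g → 88 × 4 = 352 kcal.
Non-protein calories = 2958 − 352 = 2606 kcal.
Fat: 35% × 2606 = 912.1 kcal; carbohydrate: 1693.9 kcal.
Fat: 912.1 kcal ÷ 9 kcal/g = 101.3444 g.

101 g/day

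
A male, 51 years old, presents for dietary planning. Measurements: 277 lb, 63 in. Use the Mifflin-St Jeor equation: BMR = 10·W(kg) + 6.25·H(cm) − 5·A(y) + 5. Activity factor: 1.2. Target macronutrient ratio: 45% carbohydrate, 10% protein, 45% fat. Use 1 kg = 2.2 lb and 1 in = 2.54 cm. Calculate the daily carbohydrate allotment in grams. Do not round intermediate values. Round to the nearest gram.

Convert to metric: weight = 277 ÷ 2.2 = 125.9091 kg; height = 63 × 2.54 = 160.02 cm.
Mifflin-St Jeor (male): BMR = 10(125.9091) + 6.25(160.02) − 5(51) + 5 = 1259.0909 + 1000.125 − 255 + 5 = 2009.2159 kcal/day.
TEE = 2009.2159 × 1.2 = 2411.0591 kcal/day.
Carbohydrate energy = 45% × 2411.0591 = 1084.9766 kcal.
Carbohydrate = 1084.9766 ÷ 4 kcal/g = 271.2441 g.

271 g/day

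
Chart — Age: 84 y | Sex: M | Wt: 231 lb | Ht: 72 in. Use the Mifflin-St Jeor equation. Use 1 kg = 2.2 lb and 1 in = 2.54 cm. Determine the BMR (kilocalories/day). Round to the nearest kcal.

1778 kilocalories/day

Convert to metric: weight = 231 ÷ 2.2 = 105 kg; height = 72 × 2.54 = 182.88 cm.
Mifflin-St Jeor (male): BMR = 10(105) + 6.25(182.88) − 5(84) + 5 = 1050 + 1143 − 420 + 5 = 1778 kcal/day.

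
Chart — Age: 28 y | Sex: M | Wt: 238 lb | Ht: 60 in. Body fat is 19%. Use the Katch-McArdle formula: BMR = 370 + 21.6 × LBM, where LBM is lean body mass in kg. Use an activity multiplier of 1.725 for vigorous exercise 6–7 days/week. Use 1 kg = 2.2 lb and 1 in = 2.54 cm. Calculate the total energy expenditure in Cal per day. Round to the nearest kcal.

3903 Cal per day

Convert to metric: weight = 238 ÷ 2.2 = 108.1818 kg; height = 60 × 2.54 = 152.4 cm.
LBM = 108.1818 × (1 − 0.19) = 87.6273 kg. Katch-McArdle: BMR = 370 + 21.6 × 87.6273 = 2262.7491 kcal/day.
TEE = BMR × activity factor = 2262.7491 × 1.725 = 3903.2422 kcal/day.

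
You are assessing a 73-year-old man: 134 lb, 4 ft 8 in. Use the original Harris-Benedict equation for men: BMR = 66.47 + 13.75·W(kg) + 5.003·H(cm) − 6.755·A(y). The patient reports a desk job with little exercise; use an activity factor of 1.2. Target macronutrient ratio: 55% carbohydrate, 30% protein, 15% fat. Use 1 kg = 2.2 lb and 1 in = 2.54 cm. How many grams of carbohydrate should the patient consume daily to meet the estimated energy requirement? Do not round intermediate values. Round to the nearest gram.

Convert to metric: weight = 134 ÷ 2.2 = 60.9091 kg; height = (4×12 + 8) × 2.54 = 56 × 2.54 = 142.24 cm.
Harris-Benedict: BMR = 66.47 + 13.75(60.9091) + 5.003(142.24) − 6.755(73) = 1122.4817 kcal/day.
TEE = 1122.4817 × 1.2 = 1346.9781 kcal/day.
Carbohydrate energy = 55% × 1346.9781 = 740.8379 kcal.
Carbohydrate = 740.8379 ÷ 4 kcal/g = 185.2095 g.

185 g/day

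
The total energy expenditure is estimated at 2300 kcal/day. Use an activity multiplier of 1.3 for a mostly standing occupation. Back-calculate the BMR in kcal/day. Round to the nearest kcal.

1769 kcal/day

BMR = TEE ÷ activity factor = 2300 ÷ 1.3 = 1769.2308 kcal/day.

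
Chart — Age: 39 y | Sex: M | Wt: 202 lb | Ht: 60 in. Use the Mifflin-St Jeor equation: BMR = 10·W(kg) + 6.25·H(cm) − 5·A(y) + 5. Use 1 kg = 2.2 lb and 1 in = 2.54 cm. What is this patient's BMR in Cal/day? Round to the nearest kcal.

1681 Cal/day

Convert to metric: weight = 202 ÷ 2.2 = 91.8182 kg; height = 60 × 2.54 = 152.4 cm.
Mifflin-St Jeor (male): BMR = 10(91.8182) + 6.25(152.4) − 5(39) + 5 = 918.1818 + 952.5 − 195 + 5 = 1680.6818 kcal/day.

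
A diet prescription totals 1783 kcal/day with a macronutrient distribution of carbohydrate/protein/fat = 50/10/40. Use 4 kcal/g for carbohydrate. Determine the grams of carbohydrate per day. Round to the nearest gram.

223 g/day

Carbohydrate energy = 50% × 1783 = 891.5 kcal.
At 4 kcal/g: 891.5 ÷ 4 = 222.875 g.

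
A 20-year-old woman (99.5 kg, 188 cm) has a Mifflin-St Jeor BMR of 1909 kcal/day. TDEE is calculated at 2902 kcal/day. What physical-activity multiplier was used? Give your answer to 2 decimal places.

1.52

Activity factor = TEE ÷ BMR = 2902 ÷ 1909 = 1.52.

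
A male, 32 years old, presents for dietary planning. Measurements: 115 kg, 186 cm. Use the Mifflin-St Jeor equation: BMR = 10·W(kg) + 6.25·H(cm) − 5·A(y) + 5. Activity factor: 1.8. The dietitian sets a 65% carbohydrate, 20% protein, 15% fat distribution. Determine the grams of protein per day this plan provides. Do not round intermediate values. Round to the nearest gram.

194 g/day

Mifflin-St Jeor (male): BMR = 10(115) + 6.25(186) − 5(32) + 5 = 1150 + 1162.5 − 160 + 5 = 2157.5 kcal/day.
TEE = 2157.5 × 1.8 = 3883.5 kcal/day.
Protein energy = 20% × 3883.5 = 776.7 kcal.
Protein = 776.7 ÷ 4 kcal/g = 194.175 g.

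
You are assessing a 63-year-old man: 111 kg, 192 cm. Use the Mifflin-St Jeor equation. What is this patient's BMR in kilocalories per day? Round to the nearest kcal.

Mifflin-St Jeor (male): BMR = 10(111) + 6.25(192) − 5(63) + 5 = 1110 + 1200 − 315 + 5 = 2000 kcal/day.

2000 kilocalories per day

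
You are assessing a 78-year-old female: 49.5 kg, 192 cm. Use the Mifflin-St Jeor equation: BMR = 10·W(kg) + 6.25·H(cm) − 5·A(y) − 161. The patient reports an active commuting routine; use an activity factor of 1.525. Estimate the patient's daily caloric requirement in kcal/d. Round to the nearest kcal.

1745 kcal/d

Mifflin-St Jeor (female): BMR = 10(49.5) + 6.25(192) − 5(78) − 161 = 495 + 1200 − 390 − 161 = 1144 kcal/day.
TEE = BMR × activity factor = 1144 × 1.525 = 1744.6 kcal/day.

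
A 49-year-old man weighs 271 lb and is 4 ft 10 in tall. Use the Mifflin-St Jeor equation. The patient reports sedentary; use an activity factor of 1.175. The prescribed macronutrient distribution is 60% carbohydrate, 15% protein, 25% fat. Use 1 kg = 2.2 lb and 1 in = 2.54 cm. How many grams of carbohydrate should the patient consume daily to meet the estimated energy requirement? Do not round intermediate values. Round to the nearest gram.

Convert to metric: weight = 271 ÷ 2.2 = 123.1818 kg; height = (4×12 + 10) × 2.54 = 58 × 2.54 = 147.32 cm.
Mifflin-St Jeor (male): BMR = 10(123.1818) + 6.25(147.32) − 5(49) + 5 = 1231.8182 + 920.75 − 245 + 5 = 1912.5682 kcal/day.
TEE = 1912.5682 × 1.175 = 2247.2676 kcal/day.
Carbohydrate energy = 60% × 2247.2676 = 1348.3606 kcal.
Carbohydrate = 1348.3606 ÷ 4 kcal/g = 337.0901 g.

337 g/day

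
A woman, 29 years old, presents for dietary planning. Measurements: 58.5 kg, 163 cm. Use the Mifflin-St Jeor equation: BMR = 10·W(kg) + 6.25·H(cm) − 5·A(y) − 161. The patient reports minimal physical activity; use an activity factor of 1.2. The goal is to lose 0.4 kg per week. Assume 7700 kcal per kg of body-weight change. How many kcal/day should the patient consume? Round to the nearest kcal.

Mifflin-St Jeor (female): BMR = 10(58.5) + 6.25(163) − 5(29) − 161 = 585 + 1018.75 − 145 − 161 = 1297.75 kcal/day.
TEE = 1297.75 × 1.2 = 1557.3 kcal/day.
Required daily deficit = 0.4 × 7700 ÷ 7 = 440 kcal/day.
Target intake = 1557.3 − 440 = 1117.3 kcal/day.

1117 kcal/day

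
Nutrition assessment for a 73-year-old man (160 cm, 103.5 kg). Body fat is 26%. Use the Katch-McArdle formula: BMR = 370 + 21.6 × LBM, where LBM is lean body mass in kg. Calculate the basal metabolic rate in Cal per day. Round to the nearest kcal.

LBM = 103.5 × (1 − 0.26) = 76.59 kg. Katch-McArdle: BMR = 370 + 21.6 × 76.59 = 2024.344 kcal/day.

2024 Cal per day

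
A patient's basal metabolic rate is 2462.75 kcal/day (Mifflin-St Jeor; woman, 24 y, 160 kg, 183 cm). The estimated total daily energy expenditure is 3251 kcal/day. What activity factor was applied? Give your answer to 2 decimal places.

Activity factor = TEE ÷ BMR = 3251 ÷ 2462.75 = 1.32.

1.32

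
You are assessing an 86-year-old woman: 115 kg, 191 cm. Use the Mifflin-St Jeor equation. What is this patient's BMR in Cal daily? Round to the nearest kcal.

1753 Cal daily

Mifflin-St Jeor (female): BMR = 10(115) + 6.25(191) − 5(86) − 161 = 1150 + 1193.75 − 430 − 161 = 1752.75 kcal/day.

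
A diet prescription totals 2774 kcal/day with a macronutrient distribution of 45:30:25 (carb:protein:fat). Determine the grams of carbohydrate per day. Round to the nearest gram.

Carbohydrate energy = 45% × 2774 = 1248.3 kcal.
At 4 kcal/g: 1248.3 ÷ 4 = 312.075 g.

312 g/day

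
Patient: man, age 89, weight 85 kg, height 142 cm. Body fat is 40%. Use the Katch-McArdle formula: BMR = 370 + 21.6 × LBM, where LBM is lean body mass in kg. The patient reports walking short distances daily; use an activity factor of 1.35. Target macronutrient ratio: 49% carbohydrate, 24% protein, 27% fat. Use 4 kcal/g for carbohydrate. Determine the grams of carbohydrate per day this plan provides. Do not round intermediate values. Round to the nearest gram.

243 g/day

LBM = 85 × (1 − 0.4) = 51 kg. Katch-McArdle: BMR = 370 + 21.6 × 51 = 1471.6 kcal/day.
TEE = 1471.6 × 1.35 = 1986.66 kcal/day.
Carbohydrate energy = 49% × 1986.66 = 973.4634 kcal.
Carbohydrate = 973.4634 ÷ 4 kcal/g = 243.3659 g.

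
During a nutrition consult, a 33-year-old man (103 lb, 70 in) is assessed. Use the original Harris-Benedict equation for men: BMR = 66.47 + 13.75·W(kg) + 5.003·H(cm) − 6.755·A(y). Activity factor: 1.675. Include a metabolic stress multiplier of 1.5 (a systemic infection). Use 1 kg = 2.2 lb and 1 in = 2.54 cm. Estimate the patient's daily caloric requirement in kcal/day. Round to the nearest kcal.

3459 kcal/day

Convert to metric: weight = 103 ÷ 2.2 = 46.8182 kg; height = 70 × 2.54 = 177.8 cm.
Harris-Benedict: BMR = 66.47 + 13.75(46.8182) + 5.003(177.8) − 6.755(33) = 1376.8384 kcal/day.
TEE = BMR × activity factor = 1376.8384 × 1.675 = 2306.2043 kcal/day.
Apply stress factor: 2306.2043 × 1.5 = 3459.3065 kcal/day.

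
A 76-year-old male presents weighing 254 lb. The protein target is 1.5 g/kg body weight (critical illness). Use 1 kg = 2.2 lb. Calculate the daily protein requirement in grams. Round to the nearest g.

173 g/day

Weight in kg = 254 ÷ 2.2 = 115.4545 kg.
Protein = 1.5 g/kg × 115.4545 kg = 173.1818 g/day.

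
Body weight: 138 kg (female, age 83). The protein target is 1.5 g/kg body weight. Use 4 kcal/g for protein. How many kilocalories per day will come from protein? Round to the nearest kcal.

828 kcal/day

Protein = 1.5 g/kg × 138 kg = 207 g/day.
Protein energy = 207 g × 4 kcal/g = 828 kcal/day.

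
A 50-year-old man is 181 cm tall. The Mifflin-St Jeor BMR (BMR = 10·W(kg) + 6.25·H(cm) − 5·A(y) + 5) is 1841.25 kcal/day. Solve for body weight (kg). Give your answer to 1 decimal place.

1841.25 = 10·W + 6.25(181) − 5(50) + 5
10·W = 1841.25 − 886.25 = 955, so W = 95.5 kg.

95.5 kg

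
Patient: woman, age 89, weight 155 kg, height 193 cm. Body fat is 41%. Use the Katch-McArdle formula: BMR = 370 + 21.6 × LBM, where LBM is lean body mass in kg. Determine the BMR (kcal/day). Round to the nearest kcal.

2345 kcal/day

LBM = 155 × (1 − 0.41) = 91.45 kg. Katch-McArdle: BMR = 370 + 21.6 × 91.45 = 2345.32 kcal/day.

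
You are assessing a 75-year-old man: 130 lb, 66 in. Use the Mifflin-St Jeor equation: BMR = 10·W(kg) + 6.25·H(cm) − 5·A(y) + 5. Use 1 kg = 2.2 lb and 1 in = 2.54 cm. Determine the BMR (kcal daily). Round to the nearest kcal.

1269 kcal daily

Convert to metric: weight = 130 ÷ 2.2 = 59.0909 kg; height = 66 × 2.54 = 167.64 cm.
Mifflin-St Jeor (male): BMR = 10(59.0909) + 6.25(167.64) − 5(75) + 5 = 590.9091 + 1047.75 − 375 + 5 = 1268.6591 kcal/day.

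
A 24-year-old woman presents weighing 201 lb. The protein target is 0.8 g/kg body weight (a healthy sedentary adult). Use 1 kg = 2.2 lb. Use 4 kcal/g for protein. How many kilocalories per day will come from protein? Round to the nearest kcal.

Weight in kg = 201 ÷ 2.2 = 91.3636 kg.
Protein = 0.8 g/kg × 91.3636 kg = 73.0909 g/day.
Protein energy = 73.0909 g × 4 kcal/g = 292.3636 kcal/day.

292 kcal/day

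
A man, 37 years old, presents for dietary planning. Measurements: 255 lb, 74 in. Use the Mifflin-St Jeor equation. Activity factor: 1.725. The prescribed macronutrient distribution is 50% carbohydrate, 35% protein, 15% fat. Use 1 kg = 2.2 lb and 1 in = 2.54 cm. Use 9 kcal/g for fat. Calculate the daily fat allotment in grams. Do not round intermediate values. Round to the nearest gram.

Convert to metric: weight = 255 ÷ 2.2 = 115.9091 kg; height = 74 × 2.54 = 187.96 cm.
Mifflin-St Jeor (male): BMR = 10(115.9091) + 6.25(187.96) − 5(37) + 5 = 1159.0909 + 1174.75 − 185 + 5 = 2153.8409 kcal/day.
TEE = 2153.8409 × 1.725 = 3715.3756 kcal/day.
Fat energy = 15% × 3715.3756 = 557.3063 kcal.
Fat = 557.3063 ÷ 9 kcal/g = 61.9229 g.

62 g/day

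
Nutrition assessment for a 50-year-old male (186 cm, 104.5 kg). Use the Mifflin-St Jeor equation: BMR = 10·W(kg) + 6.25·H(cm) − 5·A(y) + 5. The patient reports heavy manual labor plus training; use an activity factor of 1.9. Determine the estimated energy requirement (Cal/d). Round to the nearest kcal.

Mifflin-St Jeor (male): BMR = 10(104.5) + 6.25(186) − 5(50) + 5 = 1045 + 1162.5 − 250 + 5 = 1962.5 kcal/day.
TEE = BMR × activity factor = 1962.5 × 1.9 = 3728.75 kcal/day.

3729 Cal/d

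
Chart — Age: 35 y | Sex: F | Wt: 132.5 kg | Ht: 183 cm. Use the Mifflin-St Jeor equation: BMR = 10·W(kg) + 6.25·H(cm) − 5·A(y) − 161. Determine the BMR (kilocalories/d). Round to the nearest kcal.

Mifflin-St Jeor (female): BMR = 10(132.5) + 6.25(183) − 5(35) − 161 = 1325 + 1143.75 − 175 − 161 = 2132.75 kcal/day.

2133 kilocalories/d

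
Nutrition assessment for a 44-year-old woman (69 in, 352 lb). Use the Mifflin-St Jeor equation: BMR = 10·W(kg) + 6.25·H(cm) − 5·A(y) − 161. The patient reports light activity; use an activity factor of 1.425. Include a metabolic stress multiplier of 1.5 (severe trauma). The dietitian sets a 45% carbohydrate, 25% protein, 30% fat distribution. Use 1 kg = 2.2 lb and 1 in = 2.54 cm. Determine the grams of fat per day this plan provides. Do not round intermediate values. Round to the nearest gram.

165 g/day

Convert to metric: weight = 352 ÷ 2.2 = 160 kg; height = 69 × 2.54 = 175.26 cm.
Mifflin-St Jeor (female): BMR = 10(160) + 6.25(175.26) − 5(44) − 161 = 1600 + 1095.375 − 220 − 161 = 2314.375 kcal/day.
TEE = 2314.375 × 1.425 = 3297.9844 kcal/day.
With stress factor 1.5: 3297.9844 × 1.5 = 4946.9766 kcal/day.
Fat energy = 30% × 4946.9766 = 1484.093 kcal.
Fat = 1484.093 ÷ 9 kcal/g = 164.8992 g.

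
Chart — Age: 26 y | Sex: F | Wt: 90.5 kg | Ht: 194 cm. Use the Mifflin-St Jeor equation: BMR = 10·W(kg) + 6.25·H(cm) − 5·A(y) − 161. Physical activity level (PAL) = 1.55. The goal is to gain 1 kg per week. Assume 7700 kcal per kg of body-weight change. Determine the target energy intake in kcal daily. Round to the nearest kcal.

Mifflin-St Jeor (female): BMR = 10(90.5) + 6.25(194) − 5(26) − 161 = 905 + 1212.5 − 130 − 161 = 1826.5 kcal/day.
TEE = 1826.5 × 1.55 = 2831.075 kcal/day.
Required daily surplus = 1 × 7700 ÷ 7 = 1100 kcal/day.
Target intake = 2831.075 + 1100 = 3931.075 kcal/day.

3931 kcal daily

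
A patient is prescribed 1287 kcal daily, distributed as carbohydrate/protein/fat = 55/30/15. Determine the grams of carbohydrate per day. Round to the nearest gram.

Carbohydrate energy = 55% × 1287 = 707.85 kcal.
At 4 kcal/g: 707.85 ÷ 4 = 176.9625 g.

177 g/day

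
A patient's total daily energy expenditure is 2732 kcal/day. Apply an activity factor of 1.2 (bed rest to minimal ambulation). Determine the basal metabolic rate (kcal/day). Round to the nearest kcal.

2277 kcal/day

BMR = TEE ÷ activity factor = 2732 ÷ 1.2 = 2276.6667 kcal/day.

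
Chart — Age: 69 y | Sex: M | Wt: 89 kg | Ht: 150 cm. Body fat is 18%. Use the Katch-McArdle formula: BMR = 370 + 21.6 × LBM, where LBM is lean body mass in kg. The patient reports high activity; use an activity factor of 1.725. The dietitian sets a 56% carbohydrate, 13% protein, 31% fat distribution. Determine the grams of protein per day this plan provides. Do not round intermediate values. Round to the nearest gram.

109 g/day

LBM = 89 × (1 − 0.18) = 72.98 kg. Katch-McArdle: BMR = 370 + 21.6 × 72.98 = 1946.368 kcal/day.
TEE = 1946.368 × 1.725 = 3357.4848 kcal/day.
Protein energy = 13% × 3357.4848 = 436.473 kcal.
Protein = 436.473 ÷ 4 kcal/g = 109.1183 g.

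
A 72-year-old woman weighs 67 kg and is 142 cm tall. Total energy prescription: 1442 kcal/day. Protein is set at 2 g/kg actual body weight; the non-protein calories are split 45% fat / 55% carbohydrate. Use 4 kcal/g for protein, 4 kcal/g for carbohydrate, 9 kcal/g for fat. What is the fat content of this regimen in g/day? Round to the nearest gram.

Protein = 2 × 67 = 134 g → 134 × 4 = 536 kcal.
Non-protein calories = 1442 − 536 = 906 kcal.
Fat: 45% × 906 = 407.7 kcal; carbohydrate: 498.3 kcal.
Fat: 407.7 kcal ÷ 9 kcal/g = 45.3 g.

45 g/day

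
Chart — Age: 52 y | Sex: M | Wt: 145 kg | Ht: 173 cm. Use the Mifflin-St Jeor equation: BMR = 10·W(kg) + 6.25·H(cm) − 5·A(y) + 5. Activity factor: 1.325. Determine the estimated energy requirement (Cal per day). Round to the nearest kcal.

Mifflin-St Jeor (male): BMR = 10(145) + 6.25(173) − 5(52) + 5 = 1450 + 1081.25 − 260 + 5 = 2276.25 kcal/day.
TEE = BMR × activity factor = 2276.25 × 1.325 = 3016.0313 kcal/day.

3016 Cal per day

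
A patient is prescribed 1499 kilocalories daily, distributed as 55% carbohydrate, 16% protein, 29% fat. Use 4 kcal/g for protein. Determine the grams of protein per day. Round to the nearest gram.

Protein energy = 16% × 1499 = 239.84 kcal.
At 4 kcal/g: 239.84 ÷ 4 = 59.96 g.

60 g/day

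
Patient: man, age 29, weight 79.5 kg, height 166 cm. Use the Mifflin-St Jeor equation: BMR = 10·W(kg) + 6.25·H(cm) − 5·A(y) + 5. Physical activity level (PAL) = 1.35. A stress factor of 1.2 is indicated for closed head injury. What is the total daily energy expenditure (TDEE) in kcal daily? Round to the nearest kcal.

2742 kcal daily

Mifflin-St Jeor (male): BMR = 10(79.5) + 6.25(166) − 5(29) + 5 = 795 + 1037.5 − 145 + 5 = 1692.5 kcal/day.
TEE = BMR × activity factor = 1692.5 × 1.35 = 2284.875 kcal/day.
Apply stress factor: 2284.875 × 1.2 = 2741.85 kcal/day.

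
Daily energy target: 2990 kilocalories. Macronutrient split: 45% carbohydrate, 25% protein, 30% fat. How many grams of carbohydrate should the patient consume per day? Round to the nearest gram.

336 g/day

Carbohydrate energy = 45% × 2990 = 1345.5 kcal.
At 4 kcal/g: 1345.5 ÷ 4 = 336.375 g.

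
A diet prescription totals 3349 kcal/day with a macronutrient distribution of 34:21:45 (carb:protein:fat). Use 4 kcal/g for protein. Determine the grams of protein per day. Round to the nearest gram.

Protein energy = 21% × 3349 = 703.29 kcal.
At 4 kcal/g: 703.29 ÷ 4 = 175.8225 g.

176 g/day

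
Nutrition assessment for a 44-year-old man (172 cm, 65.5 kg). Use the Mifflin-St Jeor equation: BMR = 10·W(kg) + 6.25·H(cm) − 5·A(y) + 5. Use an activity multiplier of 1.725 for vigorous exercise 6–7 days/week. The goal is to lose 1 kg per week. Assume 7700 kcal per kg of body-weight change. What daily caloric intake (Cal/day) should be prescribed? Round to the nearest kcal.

Mifflin-St Jeor (male): BMR = 10(65.5) + 6.25(172) − 5(44) + 5 = 655 + 1075 − 220 + 5 = 1515 kcal/day.
TEE = 1515 × 1.725 = 2613.375 kcal/day.
Required daily deficit = 1 × 7700 ÷ 7 = 1100 kcal/day.
Target intake = 2613.375 − 1100 = 1513.375 kcal/day.

1513 Cal/day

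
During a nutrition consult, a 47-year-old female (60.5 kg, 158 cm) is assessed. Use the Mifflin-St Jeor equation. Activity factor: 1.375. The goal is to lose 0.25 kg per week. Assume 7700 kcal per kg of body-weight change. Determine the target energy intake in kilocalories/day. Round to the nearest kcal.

Mifflin-St Jeor (female): BMR = 10(60.5) + 6.25(158) − 5(47) − 161 = 605 + 987.5 − 235 − 161 = 1196.5 kcal/day.
TEE = 1196.5 × 1.375 = 1645.1875 kcal/day.
Required daily deficit = 0.25 × 7700 ÷ 7 = 275 kcal/day.
Target intake = 1645.1875 − 275 = 1370.1875 kcal/day.

1370 kilocalories/day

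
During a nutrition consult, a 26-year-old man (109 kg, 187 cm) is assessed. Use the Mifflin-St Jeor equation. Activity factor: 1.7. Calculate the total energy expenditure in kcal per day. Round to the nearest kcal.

3627 kcal per day

Mifflin-St Jeor (male): BMR = 10(109) + 6.25(187) − 5(26) + 5 = 1090 + 1168.75 − 130 + 5 = 2133.75 kcal/day.
TEE = BMR × activity factor = 2133.75 × 1.7 = 3627.375 kcal/day.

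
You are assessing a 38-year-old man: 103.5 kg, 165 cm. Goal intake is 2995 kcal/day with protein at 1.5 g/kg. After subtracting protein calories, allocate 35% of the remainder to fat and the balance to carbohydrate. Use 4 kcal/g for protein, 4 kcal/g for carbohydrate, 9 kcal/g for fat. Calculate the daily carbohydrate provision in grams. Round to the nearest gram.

386 g/day

Protein = 1.5 × 103.5 = 155.25 g → 155.25 × 4 = 621 kcal.
Non-protein calories = 2995 − 621 = 2374 kcal.
Fat: 35% × 2374 = 830.9 kcal; carbohydrate: 1543.1 kcal.
Carbohydrate: 1543.1 kcal ÷ 4 kcal/g = 385.775 g.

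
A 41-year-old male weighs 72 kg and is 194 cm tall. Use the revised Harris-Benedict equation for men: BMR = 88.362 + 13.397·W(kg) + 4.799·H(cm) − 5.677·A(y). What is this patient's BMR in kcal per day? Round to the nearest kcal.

1751 kcal per day

Harris-Benedict: BMR = 88.362 + 13.397(72) + 4.799(194) − 5.677(41) = 1751.195 kcal/day.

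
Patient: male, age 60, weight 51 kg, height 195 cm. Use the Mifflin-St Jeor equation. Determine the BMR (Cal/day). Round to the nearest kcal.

Mifflin-St Jeor (male): BMR = 10(51) + 6.25(195) − 5(60) + 5 = 510 + 1218.75 − 300 + 5 = 1433.75 kcal/day.

1434 Cal/day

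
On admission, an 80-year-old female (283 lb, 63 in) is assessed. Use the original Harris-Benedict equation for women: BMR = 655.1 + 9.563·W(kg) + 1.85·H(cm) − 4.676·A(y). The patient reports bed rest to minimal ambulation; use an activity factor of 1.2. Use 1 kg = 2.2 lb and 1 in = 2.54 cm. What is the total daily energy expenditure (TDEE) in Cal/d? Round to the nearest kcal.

2169 Cal/d

Convert to metric: weight = 283 ÷ 2.2 = 128.6364 kg; height = 63 × 2.54 = 160.02 cm.
Harris-Benedict: BMR = 655.1 + 9.563(128.6364) + 1.85(160.02) − 4.676(80) = 1807.2065 kcal/day.
TEE = BMR × activity factor = 1807.2065 × 1.2 = 2168.6479 kcal/day.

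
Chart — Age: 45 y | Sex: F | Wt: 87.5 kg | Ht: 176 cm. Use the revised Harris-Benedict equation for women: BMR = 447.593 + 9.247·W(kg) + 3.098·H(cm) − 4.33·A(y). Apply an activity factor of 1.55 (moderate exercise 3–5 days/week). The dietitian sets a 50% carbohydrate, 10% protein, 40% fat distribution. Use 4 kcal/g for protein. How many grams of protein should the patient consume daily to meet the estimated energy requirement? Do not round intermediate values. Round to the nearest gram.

62 g/day

Harris-Benedict: BMR = 447.593 + 9.247(87.5) + 3.098(176) − 4.33(45) = 1607.1035 kcal/day.
TEE = 1607.1035 × 1.55 = 2491.0104 kcal/day.
Protein energy = 10% × 2491.0104 = 249.101 kcal.
Protein = 249.101 ÷ 4 kcal/g = 62.2753 g.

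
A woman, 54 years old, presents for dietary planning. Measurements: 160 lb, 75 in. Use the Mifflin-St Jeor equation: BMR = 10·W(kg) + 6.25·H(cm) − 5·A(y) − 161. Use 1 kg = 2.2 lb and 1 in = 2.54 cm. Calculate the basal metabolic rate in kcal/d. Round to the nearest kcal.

Convert to metric: weight = 160 ÷ 2.2 = 72.7273 kg; height = 75 × 2.54 = 190.5 cm.
Mifflin-St Jeor (female): BMR = 10(72.7273) + 6.25(190.5) − 5(54) − 161 = 727.2727 + 1190.625 − 270 − 161 = 1486.8977 kcal/day.

1487 kcal/d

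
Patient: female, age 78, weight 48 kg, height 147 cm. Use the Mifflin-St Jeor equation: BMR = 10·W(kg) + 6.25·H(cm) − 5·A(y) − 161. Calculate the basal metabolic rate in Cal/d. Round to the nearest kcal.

Mifflin-St Jeor (female): BMR = 10(48) + 6.25(147) − 5(78) − 161 = 480 + 918.75 − 390 − 161 = 847.75 kcal/day.

848 Cal/d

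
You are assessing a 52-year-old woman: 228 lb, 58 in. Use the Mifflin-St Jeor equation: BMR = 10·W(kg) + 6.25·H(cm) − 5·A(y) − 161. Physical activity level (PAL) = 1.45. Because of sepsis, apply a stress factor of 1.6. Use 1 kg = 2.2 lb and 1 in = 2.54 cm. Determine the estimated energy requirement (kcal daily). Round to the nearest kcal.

3564 kcal daily

Convert to metric: weight = 228 ÷ 2.2 = 103.6364 kg; height = 58 × 2.54 = 147.32 cm.
Mifflin-St Jeor (female): BMR = 10(103.6364) + 6.25(147.32) − 5(52) − 161 = 1036.3636 + 920.75 − 260 − 161 = 1536.1136 kcal/day.
TEE = BMR × activity factor = 1536.1136 × 1.45 = 2227.3648 kcal/day.
Apply stress factor: 2227.3648 × 1.6 = 3563.7836 kcal/day.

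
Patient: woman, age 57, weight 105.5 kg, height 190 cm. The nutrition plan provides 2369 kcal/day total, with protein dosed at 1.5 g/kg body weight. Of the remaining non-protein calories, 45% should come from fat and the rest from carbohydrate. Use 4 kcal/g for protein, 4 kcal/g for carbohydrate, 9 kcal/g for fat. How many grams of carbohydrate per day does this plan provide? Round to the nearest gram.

Protein = 1.5 × 105.5 = 158.25 g → 158.25 × 4 = 633 kcal.
Non-protein calories = 2369 − 633 = 1736 kcal.
Fat: 45% × 1736 = 781.2 kcal; carbohydrate: 954.8 kcal.
Carbohydrate: 954.8 kcal ÷ 4 kcal/g = 238.7 g.

239 g/day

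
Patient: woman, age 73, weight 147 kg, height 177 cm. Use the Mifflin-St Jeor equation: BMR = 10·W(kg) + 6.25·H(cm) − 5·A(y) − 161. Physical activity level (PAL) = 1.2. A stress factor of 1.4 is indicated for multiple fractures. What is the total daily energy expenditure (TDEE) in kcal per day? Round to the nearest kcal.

Mifflin-St Jeor (female): BMR = 10(147) + 6.25(177) − 5(73) − 161 = 1470 + 1106.25 − 365 − 161 = 2050.25 kcal/day.
TEE = BMR × activity factor = 2050.25 × 1.2 = 2460.3 kcal/day.
Apply stress factor: 2460.3 × 1.4 = 3444.42 kcal/day.

3444 kcal per day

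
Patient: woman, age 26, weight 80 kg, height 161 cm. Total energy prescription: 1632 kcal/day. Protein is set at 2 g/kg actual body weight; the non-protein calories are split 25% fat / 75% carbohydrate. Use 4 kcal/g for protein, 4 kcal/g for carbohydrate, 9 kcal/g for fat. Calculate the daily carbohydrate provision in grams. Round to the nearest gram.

186 g/day

Protein = 2 × 80 = 160 g → 160 × 4 = 640 kcal.
Non-protein calories = 1632 − 640 = 992 kcal.
Fat: 25% × 992 = 248 kcal; carbohydrate: 744 kcal.
Carbohydrate: 744 kcal ÷ 4 kcal/g = 186 g.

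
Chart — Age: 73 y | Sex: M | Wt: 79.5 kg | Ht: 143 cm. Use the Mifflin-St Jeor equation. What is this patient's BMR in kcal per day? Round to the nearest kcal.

1329 kcal per day

Mifflin-St Jeor (male): BMR = 10(79.5) + 6.25(143) − 5(73) + 5 = 795 + 893.75 − 365 + 5 = 1328.75 kcal/day.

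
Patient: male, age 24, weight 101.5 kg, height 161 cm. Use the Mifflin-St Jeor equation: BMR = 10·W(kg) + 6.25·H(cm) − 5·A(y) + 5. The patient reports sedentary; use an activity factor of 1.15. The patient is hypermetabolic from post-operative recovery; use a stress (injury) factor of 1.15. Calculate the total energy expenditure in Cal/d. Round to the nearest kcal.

2521 Cal/d

Mifflin-St Jeor (male): BMR = 10(101.5) + 6.25(161) − 5(24) + 5 = 1015 + 1006.25 − 120 + 5 = 1906.25 kcal/day.
TEE = BMR × activity factor = 1906.25 × 1.15 = 2192.1875 kcal/day.
Apply stress factor: 2192.1875 × 1.15 = 2521.0156 kcal/day.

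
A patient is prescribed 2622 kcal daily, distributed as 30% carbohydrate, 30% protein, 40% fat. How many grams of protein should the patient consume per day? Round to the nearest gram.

Protein energy = 30% × 2622 = 786.6 kcal.
At 4 kcal/g: 786.6 ÷ 4 = 196.65 g.

197 g/day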